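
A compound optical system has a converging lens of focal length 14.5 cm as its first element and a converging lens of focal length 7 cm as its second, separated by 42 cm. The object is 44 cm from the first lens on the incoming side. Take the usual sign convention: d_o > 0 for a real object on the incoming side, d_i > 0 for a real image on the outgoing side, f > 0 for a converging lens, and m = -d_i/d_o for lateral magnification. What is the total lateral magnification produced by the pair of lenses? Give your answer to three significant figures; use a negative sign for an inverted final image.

First lens: d_i1 = 1/(1/14.5 - 1/44) = 21.627 cm.
m_1 = -(21.627)/44 = -0.4915.
That image sits 20.373 cm in front of the second lens, so d_o2 = 20.373 cm.
Second lens: d_i2 = 1/(1/7 - 1/(20.373)) = 10.664 cm.
m_2 = -(10.664)/(20.373) = -0.5234.
Total m = m_1 x m_2 = (-0.4915)(-0.5234) = 0.2573.

0.257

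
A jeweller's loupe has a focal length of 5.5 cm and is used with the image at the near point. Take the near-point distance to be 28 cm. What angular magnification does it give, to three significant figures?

6.09

M = 1 + D/f = 1 + 28/5.5 = 6.091.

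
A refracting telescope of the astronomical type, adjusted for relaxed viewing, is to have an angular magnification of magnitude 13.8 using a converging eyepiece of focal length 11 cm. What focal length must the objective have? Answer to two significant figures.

|M| = f_obj/|f_eye|, so f_obj = |M| x |f_eye| = 13.8 x 11 = 151.800 cm.

150 cm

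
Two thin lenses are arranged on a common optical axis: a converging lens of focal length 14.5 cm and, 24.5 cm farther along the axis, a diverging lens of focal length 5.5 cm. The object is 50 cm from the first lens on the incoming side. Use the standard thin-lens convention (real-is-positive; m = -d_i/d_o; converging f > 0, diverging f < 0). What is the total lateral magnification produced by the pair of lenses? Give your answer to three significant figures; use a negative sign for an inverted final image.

Lens 1: 1/d_i1 = 1/f_1 - 1/d_o1 = 1/14.5 - 1/50 = 0.04897 cm^-1, so d_i1 = 20.423 cm.
m_1 = -(20.423)/50 = -0.4085.
That image sits 4.077 cm in front of the second lens, so d_o2 = 4.077 cm.
Lens 2: 1/d_i2 = 1/f_2 - 1/d_o2 = 1/(-5.5) - 1/(4.077) = -0.42707 cm^-1, so d_i2 = -2.342 cm.
m_2 = -(-2.342)/(4.077) = 0.5743.
The system's lateral magnification is m_1 m_2 = (-0.4085)(0.5743) = -0.2346.

-0.235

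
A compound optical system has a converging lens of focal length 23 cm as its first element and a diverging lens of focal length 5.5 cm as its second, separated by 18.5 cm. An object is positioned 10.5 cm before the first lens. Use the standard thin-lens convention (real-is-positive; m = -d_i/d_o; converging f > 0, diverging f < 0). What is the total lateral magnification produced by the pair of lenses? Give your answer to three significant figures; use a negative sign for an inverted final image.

First lens: d_i1 = 1/(1/23 - 1/10.5) = -19.320 cm.
m_1 = -(-19.320)/10.5 = 1.8400.
The intermediate image is virtual, 19.320 cm to the left of lens 1, so d_o2 = L - d_i1 = 18.5 - (-19.320) = 37.820 cm.
Second lens: d_i2 = 1/(1/(-5.5) - 1/(37.820)) = -4.802 cm.
m_2 = -(-4.802)/(37.820) = 0.1270.
The system's lateral magnification is m_1 m_2 = (1.8400)(0.1270) = 0.2336.

0.234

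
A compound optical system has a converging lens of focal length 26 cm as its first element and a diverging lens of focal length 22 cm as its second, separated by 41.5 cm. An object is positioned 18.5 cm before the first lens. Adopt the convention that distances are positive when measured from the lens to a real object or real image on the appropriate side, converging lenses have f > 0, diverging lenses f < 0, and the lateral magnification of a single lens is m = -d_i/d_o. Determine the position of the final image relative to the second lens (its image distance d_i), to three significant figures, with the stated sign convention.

-18.2 cm

First lens: d_i1 = 1/(1/26 - 1/18.5) = -64.133 cm.
The intermediate image is virtual, 64.133 cm to the left of lens 1, so d_o2 = L - d_i1 = 41.5 - (-64.133) = 105.633 cm.
Second lens: d_i2 = 1/(1/(-22) - 1/(105.633)) = -18.208 cm.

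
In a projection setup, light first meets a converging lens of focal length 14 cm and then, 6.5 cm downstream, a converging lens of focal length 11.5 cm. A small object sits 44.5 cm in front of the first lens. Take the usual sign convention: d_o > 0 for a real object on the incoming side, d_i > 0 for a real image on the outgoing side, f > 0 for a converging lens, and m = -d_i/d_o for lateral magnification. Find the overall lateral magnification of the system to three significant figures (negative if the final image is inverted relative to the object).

-0.208

Applying the thin-lens equation to the first lens, 1/14 = 1/44.5 + 1/d_i1, which gives d_i1 = 20.426 cm.
Its lateral magnification is m_1 = -d_i1/d_o1 = -(20.426)/44.5 = -0.4590.
Since 20.426 cm > 6.5 cm, the first image lies past the second lens and serves as a virtual object: d_o2 = L - d_i1 = -13.926 cm.
Applying the thin-lens equation again with f_2 = 11.5 cm and d_o2 = -13.926 cm gives d_i2 = 6.299 cm.
m_2 = -(6.299)/(-13.926) = 0.4523.
Total m = m_1 x m_2 = (-0.4590)(0.4523) = -0.2076.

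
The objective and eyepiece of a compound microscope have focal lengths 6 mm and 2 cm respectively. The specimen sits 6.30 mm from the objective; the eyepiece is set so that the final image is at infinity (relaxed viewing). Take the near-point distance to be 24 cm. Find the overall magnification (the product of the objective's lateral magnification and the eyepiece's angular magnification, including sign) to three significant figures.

Convert to cm: f_obj = 6 mm = 0.6 cm; d_o = 6.30 mm = 0.63 cm.
Objective: 1/d_i = 1/f_obj - 1/d_o = 1/0.6 - 1/0.63 = 0.07937 cm^-1, so d_i = 12.600 cm.
m_obj = -d_i/d_o = -12.600/0.63 = -20.000.
Eyepiece angular magnification (image at infinity): M_eye = D/f_e = 24/2 = 12.000.
Overall M = m_obj x M_eye = (-20.000)(12.000) = -240.00.

-240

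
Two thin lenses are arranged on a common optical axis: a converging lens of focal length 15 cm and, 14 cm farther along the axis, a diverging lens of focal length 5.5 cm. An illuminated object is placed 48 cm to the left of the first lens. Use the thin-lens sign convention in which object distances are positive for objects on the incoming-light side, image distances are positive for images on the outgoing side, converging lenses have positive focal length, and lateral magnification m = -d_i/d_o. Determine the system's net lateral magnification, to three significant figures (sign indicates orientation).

Lens 1: 1/d_i1 = 1/f_1 - 1/d_o1 = 1/15 - 1/48 = 0.04583 cm^-1, so d_i1 = 21.818 cm.
m_1 = -(21.818)/48 = -0.4545.
Since 21.818 cm > 14 cm, the first image lies past the second lens and serves as a virtual object: d_o2 = L - d_i1 = -7.818 cm.
Lens 2: 1/d_i2 = 1/f_2 - 1/d_o2 = 1/(-5.5) - 1/(-7.818) = -0.05391 cm^-1, so d_i2 = -18.549 cm.
m_2 = -(-18.549)/(-7.818) = -2.3725.
The system's lateral magnification is m_1 m_2 = (-0.4545)(-2.3725) = 1.0784.

1.08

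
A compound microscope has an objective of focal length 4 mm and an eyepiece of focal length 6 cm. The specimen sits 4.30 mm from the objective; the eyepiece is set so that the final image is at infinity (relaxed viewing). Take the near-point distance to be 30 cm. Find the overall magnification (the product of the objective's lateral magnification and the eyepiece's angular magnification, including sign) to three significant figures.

-66.7

Convert to cm: f_obj = 4 mm = 0.4 cm; d_o = 4.30 mm = 0.43 cm.
Objective: 1/d_i = 1/f_obj - 1/d_o = 1/0.4 - 1/0.43 = 0.17442 cm^-1, so d_i = 5.733 cm.
m_obj = -d_i/d_o = -5.733/0.43 = -13.333.
Eyepiece angular magnification (image at infinity): M_eye = D/f_e = 30/6 = 5.000.
Overall M = m_obj x M_eye = (-13.333)(5.000) = -66.67.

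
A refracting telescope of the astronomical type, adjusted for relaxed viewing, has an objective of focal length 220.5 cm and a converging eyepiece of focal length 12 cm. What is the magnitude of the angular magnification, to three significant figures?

|M| = f_obj/|f_eye| = 220.5/12 = 18.375.

18.4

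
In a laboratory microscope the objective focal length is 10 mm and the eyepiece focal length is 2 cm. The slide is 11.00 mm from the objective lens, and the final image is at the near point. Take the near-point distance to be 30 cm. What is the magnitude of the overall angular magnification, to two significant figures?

160

Convert to cm: f_obj = 10 mm = 1 cm; d_o = 11.00 mm = 1.10 cm.
Objective: 1/d_i = 1/f_obj - 1/d_o = 1/1 - 1/1.10 = 0.09091 cm^-1, so d_i = 11.000 cm.
m_obj = -d_i/d_o = -11.000/1.10 = -10.000.
Eyepiece angular magnification (image at near point): M_eye = 1 + D/f_e = 1 + 30/2 = 16.000.
Overall M = m_obj x M_eye = (-10.000)(16.000) = -160.00.
|M| = 160.00.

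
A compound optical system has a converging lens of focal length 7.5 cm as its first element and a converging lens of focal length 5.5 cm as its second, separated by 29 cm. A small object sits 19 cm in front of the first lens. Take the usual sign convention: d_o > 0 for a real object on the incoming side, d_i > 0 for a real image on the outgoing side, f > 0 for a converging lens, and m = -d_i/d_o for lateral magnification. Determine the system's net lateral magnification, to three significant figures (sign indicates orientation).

Lens 1: 1/d_i1 = 1/f_1 - 1/d_o1 = 1/7.5 - 1/19 = 0.08070 cm^-1, so d_i1 = 12.391 cm.
m_1 = -(12.391)/19 = -0.6522.
The intermediate image is 12.391 cm to the right of lens 1, so d_o2 = L - d_i1 = 29 - 12.391 = 16.609 cm.
Lens 2: 1/d_i2 = 1/f_2 - 1/d_o2 = 1/5.5 - 1/(16.609) = 0.12161 cm^-1, so d_i2 = 8.223 cm.
m_2 = -(8.223)/(16.609) = -0.4951.
The system's lateral magnification is m_1 m_2 = (-0.6522)(-0.4951) = 0.3229.

0.323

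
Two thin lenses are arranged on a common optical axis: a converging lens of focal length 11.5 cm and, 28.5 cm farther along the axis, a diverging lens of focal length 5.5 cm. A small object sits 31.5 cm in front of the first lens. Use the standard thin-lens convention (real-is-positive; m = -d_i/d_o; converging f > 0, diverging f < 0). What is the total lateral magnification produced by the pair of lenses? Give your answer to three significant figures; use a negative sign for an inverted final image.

Lens 1: 1/d_i1 = 1/f_1 - 1/d_o1 = 1/11.5 - 1/31.5 = 0.05521 cm^-1, so d_i1 = 18.113 cm.
m_1 = -(18.113)/31.5 = -0.5750.
The intermediate image is 18.113 cm to the right of lens 1, so d_o2 = L - d_i1 = 28.5 - 18.113 = 10.387 cm.
Lens 2: 1/d_i2 = 1/f_2 - 1/d_o2 = 1/(-5.5) - 1/(10.387) = -0.27809 cm^-1, so d_i2 = -3.596 cm.
m_2 = -(-3.596)/(10.387) = 0.3462.
Overall magnification: m = m_1 m_2 = -0.1991.

-0.199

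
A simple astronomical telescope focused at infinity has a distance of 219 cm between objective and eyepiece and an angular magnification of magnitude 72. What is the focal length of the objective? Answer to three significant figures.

216 cm

In normal adjustment the tube length equals f_obj + f_eye and |M| = f_obj/f_eye.
So f_obj = 72 f_eye and 72 f_eye + f_eye = 219 cm, giving f_eye = 219/73 = 3.000 cm and f_obj = 216.000 cm.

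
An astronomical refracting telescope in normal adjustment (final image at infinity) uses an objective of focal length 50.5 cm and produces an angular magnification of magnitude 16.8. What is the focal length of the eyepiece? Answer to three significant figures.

3.01 cm

|M| = f_obj/f_eye, so f_eye = f_obj/|M| = 50.5/16.8 = 3.006 cm.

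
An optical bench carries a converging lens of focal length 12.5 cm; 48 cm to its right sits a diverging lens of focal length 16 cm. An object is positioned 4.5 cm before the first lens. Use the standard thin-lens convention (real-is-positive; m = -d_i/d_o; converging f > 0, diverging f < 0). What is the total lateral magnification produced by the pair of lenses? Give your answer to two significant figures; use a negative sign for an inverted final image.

Applying the thin-lens equation to the first lens, 1/12.5 = 1/4.5 + 1/d_i1, which gives d_i1 = -7.031 cm.
Its lateral magnification is m_1 = -d_i1/d_o1 = -(-7.031)/4.5 = 1.5625.
With d_i1 < 0 the first image is virtual and lies on the object side; the object distance for lens 2 is d_o2 = 48 - (-7.031) = 55.031 cm.
Applying the thin-lens equation again with f_2 = -16 cm and d_o2 = 55.031 cm gives d_i2 = -12.396 cm.
m_2 = -(-12.396)/(55.031) = 0.2253.
The system's lateral magnification is m_1 m_2 = (1.5625)(0.2253) = 0.3520.

0.35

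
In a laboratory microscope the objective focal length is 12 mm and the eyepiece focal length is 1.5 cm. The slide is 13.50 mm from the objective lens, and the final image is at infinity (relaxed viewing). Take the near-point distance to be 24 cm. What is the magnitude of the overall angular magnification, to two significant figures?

130

Convert to cm: f_obj = 12 mm = 1.2 cm; d_o = 13.50 mm = 1.35 cm.
Objective: 1/d_i = 1/f_obj - 1/d_o = 1/1.2 - 1/1.35 = 0.09259 cm^-1, so d_i = 10.800 cm.
m_obj = -d_i/d_o = -10.800/1.35 = -8.000.
Eyepiece angular magnification (image at infinity): M_eye = D/f_e = 24/1.5 = 16.000.
Overall M = m_obj x M_eye = (-8.000)(16.000) = -128.00.
|M| = 128.00.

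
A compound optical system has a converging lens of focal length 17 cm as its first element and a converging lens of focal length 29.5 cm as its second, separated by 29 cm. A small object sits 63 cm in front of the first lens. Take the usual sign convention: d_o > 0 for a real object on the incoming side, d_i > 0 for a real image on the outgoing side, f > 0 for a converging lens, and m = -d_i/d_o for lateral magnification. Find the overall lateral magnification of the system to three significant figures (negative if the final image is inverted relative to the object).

First lens: d_i1 = 1/(1/17 - 1/63) = 23.283 cm.
m_1 = -(23.283)/63 = -0.3696.
The intermediate image is 23.283 cm to the right of lens 1, so d_o2 = L - d_i1 = 29 - 23.283 = 5.717 cm.
Second lens: d_i2 = 1/(1/29.5 - 1/(5.717)) = -7.092 cm.
m_2 = -(-7.092)/(5.717) = 1.2404.
Total m = m_1 x m_2 = (-0.3696)(1.2404) = -0.4584.

-0.458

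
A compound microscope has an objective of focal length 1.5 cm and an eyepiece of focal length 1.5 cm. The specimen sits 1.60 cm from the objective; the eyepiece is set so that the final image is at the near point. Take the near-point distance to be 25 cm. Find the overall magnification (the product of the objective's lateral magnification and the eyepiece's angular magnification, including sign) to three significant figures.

-265

Objective: 1/d_i = 1/f_obj - 1/d_o = 1/1.5 - 1/1.60 = 0.04167 cm^-1, so d_i = 24.000 cm.
m_obj = -d_i/d_o = -24.000/1.60 = -15.000.
Eyepiece angular magnification (image at near point): M_eye = 1 + D/f_e = 1 + 25/1.5 = 17.667.
Overall M = m_obj x M_eye = (-15.000)(17.667) = -265.00.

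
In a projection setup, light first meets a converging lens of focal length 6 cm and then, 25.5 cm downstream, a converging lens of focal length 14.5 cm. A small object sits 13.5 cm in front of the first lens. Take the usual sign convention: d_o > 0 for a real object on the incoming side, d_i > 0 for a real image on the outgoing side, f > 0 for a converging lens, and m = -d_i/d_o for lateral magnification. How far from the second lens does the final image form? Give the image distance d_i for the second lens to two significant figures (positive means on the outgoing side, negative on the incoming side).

Applying the thin-lens equation to the first lens, 1/6 = 1/13.5 + 1/d_i1, which gives d_i1 = 10.800 cm.
That image sits 14.700 cm in front of the second lens, so d_o2 = 14.700 cm.
Applying the thin-lens equation again with f_2 = 14.5 cm and d_o2 = 14.700 cm gives d_i2 = 1065.750 cm.

1100 cm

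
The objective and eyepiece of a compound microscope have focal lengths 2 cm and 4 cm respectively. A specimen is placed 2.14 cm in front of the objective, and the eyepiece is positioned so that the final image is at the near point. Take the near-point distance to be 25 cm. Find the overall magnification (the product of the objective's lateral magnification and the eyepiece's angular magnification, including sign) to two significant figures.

-100

Objective: 1/d_i = 1/f_obj - 1/d_o = 1/2 - 1/2.14 = 0.03271 cm^-1, so d_i = 30.571 cm.
m_obj = -d_i/d_o = -30.571/2.14 = -14.286.
Eyepiece angular magnification (image at near point): M_eye = 1 + D/f_e = 1 + 25/4 = 7.250.
Overall M = m_obj x M_eye = (-14.286)(7.250) = -103.57.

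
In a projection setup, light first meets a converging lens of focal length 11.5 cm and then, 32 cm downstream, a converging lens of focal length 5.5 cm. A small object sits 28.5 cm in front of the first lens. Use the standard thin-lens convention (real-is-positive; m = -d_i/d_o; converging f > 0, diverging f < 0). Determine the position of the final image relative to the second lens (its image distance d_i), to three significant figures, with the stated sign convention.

9.69 cm

Lens 1: 1/d_i1 = 1/f_1 - 1/d_o1 = 1/11.5 - 1/28.5 = 0.05187 cm^-1, so d_i1 = 19.279 cm.
That image sits 12.721 cm in front of the second lens, so d_o2 = 12.721 cm.
Lens 2: 1/d_i2 = 1/f_2 - 1/d_o2 = 1/5.5 - 1/(12.721) = 0.10321 cm^-1, so d_i2 = 9.689 cm.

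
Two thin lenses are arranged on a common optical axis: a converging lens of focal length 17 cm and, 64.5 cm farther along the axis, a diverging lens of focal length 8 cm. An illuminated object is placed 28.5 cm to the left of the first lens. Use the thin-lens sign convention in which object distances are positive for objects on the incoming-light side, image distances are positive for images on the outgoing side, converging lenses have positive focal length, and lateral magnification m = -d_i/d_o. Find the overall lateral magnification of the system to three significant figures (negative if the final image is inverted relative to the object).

Applying the thin-lens equation to the first lens, 1/17 = 1/28.5 + 1/d_i1, which gives d_i1 = 42.130 cm.
Its lateral magnification is m_1 = -d_i1/d_o1 = -(42.130)/28.5 = -1.4783.
The intermediate image is 42.130 cm to the right of lens 1, so d_o2 = L - d_i1 = 64.5 - 42.130 = 22.370 cm.
Applying the thin-lens equation again with f_2 = -8 cm and d_o2 = 22.370 cm gives d_i2 = -5.893 cm.
m_2 = -(-5.893)/(22.370) = 0.2634.
The system's lateral magnification is m_1 m_2 = (-1.4783)(0.2634) = -0.3894.

-0.389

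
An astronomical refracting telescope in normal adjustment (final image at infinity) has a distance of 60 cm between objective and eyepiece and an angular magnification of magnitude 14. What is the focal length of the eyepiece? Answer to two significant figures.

In normal adjustment the tube length equals f_obj + f_eye and |M| = f_obj/f_eye.
So f_obj = 14 f_eye and 14 f_eye + f_eye = 60 cm, giving f_eye = 60/15 = 4.000 cm and f_obj = 56.000 cm.

4.0 cm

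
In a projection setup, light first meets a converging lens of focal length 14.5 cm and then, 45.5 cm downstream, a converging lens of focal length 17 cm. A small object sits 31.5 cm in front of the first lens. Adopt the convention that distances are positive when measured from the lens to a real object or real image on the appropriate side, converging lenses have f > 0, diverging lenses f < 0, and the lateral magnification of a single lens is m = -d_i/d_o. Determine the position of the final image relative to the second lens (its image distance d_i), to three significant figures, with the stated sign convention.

194 cm

First lens: d_i1 = 1/(1/14.5 - 1/31.5) = 26.868 cm.
Object distance for lens 2: d_o2 = 45.5 - 26.868 = 18.632 cm.
Second lens: d_i2 = 1/(1/17 - 1/(18.632)) = 194.045 cm.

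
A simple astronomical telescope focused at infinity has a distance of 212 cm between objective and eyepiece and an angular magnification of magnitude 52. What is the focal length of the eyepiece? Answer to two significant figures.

In normal adjustment the tube length equals f_obj + f_eye and |M| = f_obj/f_eye.
So f_obj = 52 f_eye and 52 f_eye + f_eye = 212 cm, giving f_eye = 212/53 = 4.000 cm and f_obj = 208.000 cm.

4.0 cm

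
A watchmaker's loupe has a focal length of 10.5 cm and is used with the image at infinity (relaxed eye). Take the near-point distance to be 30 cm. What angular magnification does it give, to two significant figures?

2.9

M = D/f = 30/10.5 = 2.857.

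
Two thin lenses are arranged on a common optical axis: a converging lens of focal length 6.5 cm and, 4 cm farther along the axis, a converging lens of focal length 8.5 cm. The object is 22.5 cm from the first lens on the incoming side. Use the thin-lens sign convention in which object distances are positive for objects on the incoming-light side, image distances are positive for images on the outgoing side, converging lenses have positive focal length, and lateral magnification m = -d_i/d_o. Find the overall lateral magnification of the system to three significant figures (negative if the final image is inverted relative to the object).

Applying the thin-lens equation to the first lens, 1/6.5 = 1/22.5 + 1/d_i1, which gives d_i1 = 9.141 cm.
Its lateral magnification is m_1 = -d_i1/d_o1 = -(9.141)/22.5 = -0.4062.
Since 9.141 cm > 4 cm, the first image lies past the second lens and serves as a virtual object: d_o2 = L - d_i1 = -5.141 cm.
Applying the thin-lens equation again with f_2 = 8.5 cm and d_o2 = -5.141 cm gives d_i2 = 3.203 cm.
m_2 = -(3.203)/(-5.141) = 0.6231.
Overall magnification: m = m_1 m_2 = -0.2532.

-0.253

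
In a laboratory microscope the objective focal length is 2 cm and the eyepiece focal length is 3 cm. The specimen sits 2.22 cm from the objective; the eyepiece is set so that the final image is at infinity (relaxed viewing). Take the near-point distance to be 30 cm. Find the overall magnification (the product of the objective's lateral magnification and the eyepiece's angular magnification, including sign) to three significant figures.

-90.9

Objective: 1/d_i = 1/f_obj - 1/d_o = 1/2 - 1/2.22 = 0.04955 cm^-1, so d_i = 20.182 cm.
m_obj = -d_i/d_o = -20.182/2.22 = -9.091.
Eyepiece angular magnification (image at infinity): M_eye = D/f_e = 30/3 = 10.000.
Overall M = m_obj x M_eye = (-9.091)(10.000) = -90.91.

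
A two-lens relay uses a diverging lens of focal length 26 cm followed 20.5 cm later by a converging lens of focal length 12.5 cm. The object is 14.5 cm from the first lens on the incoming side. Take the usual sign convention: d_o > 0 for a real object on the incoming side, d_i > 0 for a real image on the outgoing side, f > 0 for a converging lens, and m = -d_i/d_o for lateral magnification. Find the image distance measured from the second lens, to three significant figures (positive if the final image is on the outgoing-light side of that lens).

21.5 cm

First lens: d_i1 = 1/(1/(-26) - 1/14.5) = -9.309 cm.
The intermediate image is virtual, 9.309 cm to the left of lens 1, so d_o2 = L - d_i1 = 20.5 - (-9.309) = 29.809 cm.
Second lens: d_i2 = 1/(1/12.5 - 1/(29.809)) = 21.527 cm.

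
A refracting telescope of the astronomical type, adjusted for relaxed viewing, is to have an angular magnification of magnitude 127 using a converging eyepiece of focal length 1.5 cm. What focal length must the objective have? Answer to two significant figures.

190 cm

|M| = f_obj/|f_eye|, so f_obj = |M| x |f_eye| = 127.0 x 1.5 = 190.500 cm.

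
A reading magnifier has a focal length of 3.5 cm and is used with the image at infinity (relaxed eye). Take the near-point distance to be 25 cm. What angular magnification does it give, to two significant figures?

7.1

M = D/f = 25/3.5 = 7.143.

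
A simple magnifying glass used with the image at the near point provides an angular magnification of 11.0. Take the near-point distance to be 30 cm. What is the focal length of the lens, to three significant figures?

3.00 cm

For the image at the near point, M = 1 + D/f.
f = D/(M - 1) = 30/(11.0 - 1) = 3.000 cm.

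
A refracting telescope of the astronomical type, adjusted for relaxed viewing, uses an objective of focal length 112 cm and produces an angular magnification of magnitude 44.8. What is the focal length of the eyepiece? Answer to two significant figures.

2.5 cm

|M| = f_obj/f_eye, so f_eye = f_obj/|M| = 112/44.8 = 2.500 cm.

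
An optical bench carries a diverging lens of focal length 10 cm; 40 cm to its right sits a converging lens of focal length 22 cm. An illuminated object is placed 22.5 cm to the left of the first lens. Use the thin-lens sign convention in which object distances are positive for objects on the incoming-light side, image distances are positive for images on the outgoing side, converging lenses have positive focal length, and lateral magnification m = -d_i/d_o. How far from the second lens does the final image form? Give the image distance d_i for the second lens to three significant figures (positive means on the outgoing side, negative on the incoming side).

Lens 1: 1/d_i1 = 1/f_1 - 1/d_o1 = 1/(-10) - 1/22.5 = -0.14444 cm^-1, so d_i1 = -6.923 cm.
The intermediate image is virtual, 6.923 cm to the left of lens 1, so d_o2 = L - d_i1 = 40 - (-6.923) = 46.923 cm.
Lens 2: 1/d_i2 = 1/f_2 - 1/d_o2 = 1/22 - 1/(46.923) = 0.02414 cm^-1, so d_i2 = 41.420 cm.

41.4 cm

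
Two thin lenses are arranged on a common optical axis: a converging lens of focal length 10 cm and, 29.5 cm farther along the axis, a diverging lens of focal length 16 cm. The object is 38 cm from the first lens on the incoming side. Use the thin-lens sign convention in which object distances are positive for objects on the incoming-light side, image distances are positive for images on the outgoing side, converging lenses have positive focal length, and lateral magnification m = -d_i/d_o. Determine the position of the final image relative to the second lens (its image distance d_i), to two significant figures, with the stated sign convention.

First lens: d_i1 = 1/(1/10 - 1/38) = 13.571 cm.
Object distance for lens 2: d_o2 = 29.5 - 13.571 = 15.929 cm.
Second lens: d_i2 = 1/(1/(-16) - 1/(15.929)) = -7.982 cm.

-8.0 cm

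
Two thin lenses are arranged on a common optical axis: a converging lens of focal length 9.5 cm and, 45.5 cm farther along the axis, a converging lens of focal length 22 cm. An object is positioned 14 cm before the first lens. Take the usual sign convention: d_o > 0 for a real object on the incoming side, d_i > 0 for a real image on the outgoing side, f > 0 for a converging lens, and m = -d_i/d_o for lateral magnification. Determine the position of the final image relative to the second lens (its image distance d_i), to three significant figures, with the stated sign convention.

Lens 1: 1/d_i1 = 1/f_1 - 1/d_o1 = 1/9.5 - 1/14 = 0.03383 cm^-1, so d_i1 = 29.556 cm.
The intermediate image is 29.556 cm to the right of lens 1, so d_o2 = L - d_i1 = 45.5 - 29.556 = 15.944 cm.
Lens 2: 1/d_i2 = 1/f_2 - 1/d_o2 = 1/22 - 1/(15.944) = -0.01726 cm^-1, so d_i2 = -57.927 cm.

-57.9 cm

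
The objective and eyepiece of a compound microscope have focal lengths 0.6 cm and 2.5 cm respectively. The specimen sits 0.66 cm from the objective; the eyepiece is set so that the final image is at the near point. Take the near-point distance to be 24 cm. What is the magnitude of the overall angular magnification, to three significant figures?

106

Objective: 1/d_i = 1/f_obj - 1/d_o = 1/0.6 - 1/0.66 = 0.15152 cm^-1, so d_i = 6.600 cm.
m_obj = -d_i/d_o = -6.600/0.66 = -10.000.
Eyepiece angular magnification (image at near point): M_eye = 1 + D/f_e = 1 + 24/2.5 = 10.600.
Overall M = m_obj x M_eye = (-10.000)(10.600) = -106.00.
|M| = 106.00.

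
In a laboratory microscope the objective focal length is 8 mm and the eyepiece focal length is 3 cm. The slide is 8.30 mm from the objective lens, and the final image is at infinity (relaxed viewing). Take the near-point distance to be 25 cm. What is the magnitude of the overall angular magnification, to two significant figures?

Convert to cm: f_obj = 8 mm = 0.8 cm; d_o = 8.30 mm = 0.83 cm.
Objective: 1/d_i = 1/f_obj - 1/d_o = 1/0.8 - 1/0.83 = 0.04518 cm^-1, so d_i = 22.133 cm.
m_obj = -d_i/d_o = -22.133/0.83 = -26.667.
Eyepiece angular magnification (image at infinity): M_eye = D/f_e = 25/3 = 8.333.
Overall M = m_obj x M_eye = (-26.667)(8.333) = -222.22.
|M| = 222.22.

220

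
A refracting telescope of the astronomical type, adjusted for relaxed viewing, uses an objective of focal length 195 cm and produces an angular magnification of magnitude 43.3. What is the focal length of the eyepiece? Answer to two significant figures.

|M| = f_obj/f_eye, so f_eye = f_obj/|M| = 195/43.3 = 4.503 cm.

4.5 cm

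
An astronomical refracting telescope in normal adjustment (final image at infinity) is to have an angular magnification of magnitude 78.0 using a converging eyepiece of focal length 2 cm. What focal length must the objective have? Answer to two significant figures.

160 cm

|M| = f_obj/|f_eye|, so f_obj = |M| x |f_eye| = 78.0 x 2 = 156.000 cm.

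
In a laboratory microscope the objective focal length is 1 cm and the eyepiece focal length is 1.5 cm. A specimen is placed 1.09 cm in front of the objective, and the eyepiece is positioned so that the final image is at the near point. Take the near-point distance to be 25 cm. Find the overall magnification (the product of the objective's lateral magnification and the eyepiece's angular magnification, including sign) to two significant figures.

Objective: 1/d_i = 1/f_obj - 1/d_o = 1/1 - 1/1.09 = 0.08257 cm^-1, so d_i = 12.111 cm.
m_obj = -d_i/d_o = -12.111/1.09 = -11.111.
Eyepiece angular magnification (image at near point): M_eye = 1 + D/f_e = 1 + 25/1.5 = 17.667.
Overall M = m_obj x M_eye = (-11.111)(17.667) = -196.30.

-200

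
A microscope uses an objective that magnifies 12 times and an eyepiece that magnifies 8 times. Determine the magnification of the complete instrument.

96

The overall magnification of a compound microscope is the product of the objective and eyepiece magnifications:
M = M_obj x M_eye = 12 x 8 = 96.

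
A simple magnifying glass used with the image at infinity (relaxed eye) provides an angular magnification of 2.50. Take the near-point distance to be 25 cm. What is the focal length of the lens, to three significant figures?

10.0 cm

For the image at infinity, M = D/f.
f = D/M = 25/2.5 = 10.000 cm.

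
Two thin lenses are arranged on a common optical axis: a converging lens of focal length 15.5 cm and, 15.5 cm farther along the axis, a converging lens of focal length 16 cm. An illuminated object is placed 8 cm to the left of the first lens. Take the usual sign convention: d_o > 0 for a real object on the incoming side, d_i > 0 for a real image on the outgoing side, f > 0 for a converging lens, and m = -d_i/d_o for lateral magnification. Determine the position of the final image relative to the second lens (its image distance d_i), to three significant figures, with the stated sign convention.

Applying the thin-lens equation to the first lens, 1/15.5 = 1/8 + 1/d_i1, which gives d_i1 = -16.533 cm.
With d_i1 < 0 the first image is virtual and lies on the object side; the object distance for lens 2 is d_o2 = 15.5 - (-16.533) = 32.033 cm.
Applying the thin-lens equation again with f_2 = 16 cm and d_o2 = 32.033 cm gives d_i2 = 31.967 cm.

32.0 cm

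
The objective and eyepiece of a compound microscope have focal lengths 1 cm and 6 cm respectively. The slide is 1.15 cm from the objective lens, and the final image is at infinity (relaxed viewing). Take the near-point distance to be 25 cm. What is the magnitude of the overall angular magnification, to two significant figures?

28

Objective: 1/d_i = 1/f_obj - 1/d_o = 1/1 - 1/1.15 = 0.13043 cm^-1, so d_i = 7.667 cm.
m_obj = -d_i/d_o = -7.667/1.15 = -6.667.
Eyepiece angular magnification (image at infinity): M_eye = D/f_e = 25/6 = 4.167.
Overall M = m_obj x M_eye = (-6.667)(4.167) = -27.78.
|M| = 27.78.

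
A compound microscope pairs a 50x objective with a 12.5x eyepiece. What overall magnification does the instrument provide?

The overall magnification of a compound microscope is the product of the objective and eyepiece magnifications:
M = M_obj x M_eye = 50 x 12.5 = 625.

625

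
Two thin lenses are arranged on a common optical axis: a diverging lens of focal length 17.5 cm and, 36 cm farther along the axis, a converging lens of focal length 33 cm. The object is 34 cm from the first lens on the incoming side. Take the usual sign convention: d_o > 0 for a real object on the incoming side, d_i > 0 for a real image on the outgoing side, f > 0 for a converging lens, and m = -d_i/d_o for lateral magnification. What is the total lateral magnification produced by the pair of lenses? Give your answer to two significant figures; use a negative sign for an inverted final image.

-0.77

First lens: d_i1 = 1/(1/(-17.5) - 1/34) = -11.553 cm.
m_1 = -(-11.553)/34 = 0.3398.
With d_i1 < 0 the first image is virtual and lies on the object side; the object distance for lens 2 is d_o2 = 36 - (-11.553) = 47.553 cm.
Second lens: d_i2 = 1/(1/33 - 1/(47.553)) = 107.828 cm.
m_2 = -(107.828)/(47.553) = -2.2675.
Total m = m_1 x m_2 = (0.3398)(-2.2675) = -0.7705.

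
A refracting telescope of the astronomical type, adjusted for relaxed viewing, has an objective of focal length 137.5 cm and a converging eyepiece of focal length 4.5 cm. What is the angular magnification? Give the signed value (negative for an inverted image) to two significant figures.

-31

M = -f_obj/f_eye = -137.5/(4.5) = -30.556.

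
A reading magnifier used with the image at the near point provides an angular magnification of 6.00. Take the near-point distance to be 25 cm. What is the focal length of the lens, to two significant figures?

5.0 cm

For the image at the near point, M = 1 + D/f.
f = D/(M - 1) = 25/(6.0 - 1) = 5.000 cm.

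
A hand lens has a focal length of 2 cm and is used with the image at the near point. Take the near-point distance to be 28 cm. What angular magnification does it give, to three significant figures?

M = 1 + D/f = 1 + 28/2 = 15.000.

15.0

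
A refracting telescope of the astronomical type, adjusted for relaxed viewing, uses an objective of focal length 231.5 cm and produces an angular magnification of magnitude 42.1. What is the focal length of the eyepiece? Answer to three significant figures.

5.50 cm

|M| = f_obj/f_eye, so f_eye = f_obj/|M| = 231.5/42.1 = 5.499 cm.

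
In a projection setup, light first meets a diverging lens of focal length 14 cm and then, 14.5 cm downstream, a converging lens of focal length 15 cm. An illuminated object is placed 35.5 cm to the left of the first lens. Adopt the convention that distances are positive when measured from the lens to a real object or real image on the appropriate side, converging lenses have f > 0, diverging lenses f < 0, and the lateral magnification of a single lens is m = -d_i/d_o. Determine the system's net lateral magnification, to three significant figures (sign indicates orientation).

Lens 1: 1/d_i1 = 1/f_1 - 1/d_o1 = 1/(-14) - 1/35.5 = -0.09960 cm^-1, so d_i1 = -10.040 cm.
m_1 = -(-10.040)/35.5 = 0.2828.
With d_i1 < 0 the first image is virtual and lies on the object side; the object distance for lens 2 is d_o2 = 14.5 - (-10.040) = 24.540 cm.
Lens 2: 1/d_i2 = 1/f_2 - 1/d_o2 = 1/15 - 1/(24.540) = 0.02592 cm^-1, so d_i2 = 38.584 cm.
m_2 = -(38.584)/(24.540) = -1.5723.
Total m = m_1 x m_2 = (0.2828)(-1.5723) = -0.4447.

-0.445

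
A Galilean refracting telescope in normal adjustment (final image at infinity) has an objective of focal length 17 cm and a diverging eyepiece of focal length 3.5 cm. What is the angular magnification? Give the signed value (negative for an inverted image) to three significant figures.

4.86

M = -f_obj/f_eye = -17/(-3.5) = 4.857.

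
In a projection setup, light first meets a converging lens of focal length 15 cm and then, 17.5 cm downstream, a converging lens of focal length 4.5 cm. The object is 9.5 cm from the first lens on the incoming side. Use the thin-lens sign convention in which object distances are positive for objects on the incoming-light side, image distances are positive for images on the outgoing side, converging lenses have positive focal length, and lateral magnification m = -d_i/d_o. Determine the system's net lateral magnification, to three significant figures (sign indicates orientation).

Applying the thin-lens equation to the first lens, 1/15 = 1/9.5 + 1/d_i1, which gives d_i1 = -25.909 cm.
Its lateral magnification is m_1 = -d_i1/d_o1 = -(-25.909)/9.5 = 2.7273.
With d_i1 < 0 the first image is virtual and lies on the object side; the object distance for lens 2 is d_o2 = 17.5 - (-25.909) = 43.409 cm.
Applying the thin-lens equation again with f_2 = 4.5 cm and d_o2 = 43.409 cm gives d_i2 = 5.020 cm.
m_2 = -(5.020)/(43.409) = -0.1157.
Overall magnification: m = m_1 m_2 = -0.3154.

-0.315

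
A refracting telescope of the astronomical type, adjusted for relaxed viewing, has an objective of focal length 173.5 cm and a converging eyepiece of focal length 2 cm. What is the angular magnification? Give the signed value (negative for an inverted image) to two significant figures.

M = -f_obj/f_eye = -173.5/(2) = -86.750.

-87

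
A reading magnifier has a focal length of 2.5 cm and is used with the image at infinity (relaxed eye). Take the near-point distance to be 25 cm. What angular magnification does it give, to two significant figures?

M = D/f = 25/2.5 = 10.000.

10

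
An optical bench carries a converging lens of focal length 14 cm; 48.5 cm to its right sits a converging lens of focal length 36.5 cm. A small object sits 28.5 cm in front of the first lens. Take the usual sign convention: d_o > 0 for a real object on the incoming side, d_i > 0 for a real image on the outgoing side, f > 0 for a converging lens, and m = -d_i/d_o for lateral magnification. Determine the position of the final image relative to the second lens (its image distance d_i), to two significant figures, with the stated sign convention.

-49 cm

Applying the thin-lens equation to the first lens, 1/14 = 1/28.5 + 1/d_i1, which gives d_i1 = 27.517 cm.
Object distance for lens 2: d_o2 = 48.5 - 27.517 = 20.983 cm.
Applying the thin-lens equation again with f_2 = 36.5 cm and d_o2 = 20.983 cm gives d_i2 = -49.356 cm.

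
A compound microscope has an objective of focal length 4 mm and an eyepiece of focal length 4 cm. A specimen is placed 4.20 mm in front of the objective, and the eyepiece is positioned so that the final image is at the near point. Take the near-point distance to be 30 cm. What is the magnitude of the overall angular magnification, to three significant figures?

170

Convert to cm: f_obj = 4 mm = 0.4 cm; d_o = 4.20 mm = 0.42 cm.
Objective: 1/d_i = 1/f_obj - 1/d_o = 1/0.4 - 1/0.42 = 0.11905 cm^-1, so d_i = 8.400 cm.
m_obj = -d_i/d_o = -8.400/0.42 = -20.000.
Eyepiece angular magnification (image at near point): M_eye = 1 + D/f_e = 1 + 30/4 = 8.500.
Overall M = m_obj x M_eye = (-20.000)(8.500) = -170.00.
|M| = 170.00.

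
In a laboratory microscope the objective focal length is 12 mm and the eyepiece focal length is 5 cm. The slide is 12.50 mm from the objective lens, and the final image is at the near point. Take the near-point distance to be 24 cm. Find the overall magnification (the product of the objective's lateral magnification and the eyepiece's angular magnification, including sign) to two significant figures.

-140

Convert to cm: f_obj = 12 mm = 1.2 cm; d_o = 12.50 mm = 1.25 cm.
Objective: 1/d_i = 1/f_obj - 1/d_o = 1/1.2 - 1/1.25 = 0.03333 cm^-1, so d_i = 30.000 cm.
m_obj = -d_i/d_o = -30.000/1.25 = -24.000.
Eyepiece angular magnification (image at near point): M_eye = 1 + D/f_e = 1 + 24/5 = 5.800.
Overall M = m_obj x M_eye = (-24.000)(5.800) = -139.20.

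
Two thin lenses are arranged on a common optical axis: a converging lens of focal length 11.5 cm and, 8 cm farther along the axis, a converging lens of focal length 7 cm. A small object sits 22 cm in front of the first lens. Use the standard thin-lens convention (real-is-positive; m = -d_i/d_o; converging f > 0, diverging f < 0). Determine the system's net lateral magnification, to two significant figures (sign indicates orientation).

Applying the thin-lens equation to the first lens, 1/11.5 = 1/22 + 1/d_i1, which gives d_i1 = 24.095 cm.
Its lateral magnification is m_1 = -d_i1/d_o1 = -(24.095)/22 = -1.0952.
This image would form 24.095 cm past lens 1, i.e. 16.095 cm beyond lens 2, so it is a virtual object for lens 2: d_o2 = 8 - 24.095 = -16.095 cm.
Applying the thin-lens equation again with f_2 = 7 cm and d_o2 = -16.095 cm gives d_i2 = 4.878 cm.
m_2 = -(4.878)/(-16.095) = 0.3031.
The system's lateral magnification is m_1 m_2 = (-1.0952)(0.3031) = -0.3320.

-0.33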